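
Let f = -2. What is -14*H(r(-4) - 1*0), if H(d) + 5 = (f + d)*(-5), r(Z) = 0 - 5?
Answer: -420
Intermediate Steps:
r(Z) = -5
H(d) = 5 - 5*d (H(d) = -5 + (-2 + d)*(-5) = -5 + (10 - 5*d) = 5 - 5*d)
-14*H(r(-4) - 1*0) = -14*(5 - 5*(-5 - 1*0)) = -14*(5 - 5*(-5 + 0)) = -14*(5 - 5*(-5)) = -14*(5 + 25) = -14*30 = -420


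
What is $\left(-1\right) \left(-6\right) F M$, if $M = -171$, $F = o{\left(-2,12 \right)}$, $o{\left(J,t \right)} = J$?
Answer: $2052$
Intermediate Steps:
$F = -2$
$\left(-1\right) \left(-6\right) F M = \left(-1\right) \left(-6\right) \left(-2\right) \left(-171\right) = 6 \left(-2\right) \left(-171\right) = \left(-12\right) \left(-171\right) = 2052$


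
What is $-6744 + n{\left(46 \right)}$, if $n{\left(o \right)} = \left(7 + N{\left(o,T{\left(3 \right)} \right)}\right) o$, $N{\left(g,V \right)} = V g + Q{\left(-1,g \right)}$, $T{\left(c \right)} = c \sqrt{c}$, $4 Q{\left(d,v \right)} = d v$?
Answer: $-6951 + 6348 \sqrt{3} \approx 4044.1$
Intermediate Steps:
$Q{\left(d,v \right)} = \frac{d v}{4}$
$T{\left(c \right)} = c^{\frac{3}{2}}$
$N{\left(g,V \right)} = - \frac{g}{4} + V g$ ($N{\left(g,V \right)} = V g + \frac{1}{4} \left(-1\right) g = V g - \frac{g}{4} = - \frac{g}{4} + V g$)
$n{\left(o \right)} = o \left(7 + o \left(- \frac{1}{4} + 3 \sqrt{3}\right)\right)$ ($n{\left(o \right)} = \left(7 + o \left(- \frac{1}{4} + 3^{\frac{3}{2}}\right)\right) o = \left(7 + o \left(- \frac{1}{4} + 3 \sqrt{3}\right)\right) o = o \left(7 + o \left(- \frac{1}{4} + 3 \sqrt{3}\right)\right)$)
$-6744 + n{\left(46 \right)} = -6744 + \frac{1}{4} \cdot 46 \left(28 - 46 + 12 \cdot 46 \sqrt{3}\right) = -6744 + \frac{1}{4} \cdot 46 \left(28 - 46 + 552 \sqrt{3}\right) = -6744 + \frac{1}{4} \cdot 46 \left(-18 + 552 \sqrt{3}\right) = -6744 - \left(207 - 6348 \sqrt{3}\right) = -6951 + 6348 \sqrt{3}$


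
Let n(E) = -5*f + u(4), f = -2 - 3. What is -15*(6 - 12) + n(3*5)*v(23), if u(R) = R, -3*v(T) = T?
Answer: -397/3 ≈ -132.33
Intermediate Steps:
f = -5
v(T) = -T/3
n(E) = 29 (n(E) = -5*(-5) + 4 = 25 + 4 = 29)
-15*(6 - 12) + n(3*5)*v(23) = -15*(6 - 12) + 29*(-⅓*23) = -15*(-6) + 29*(-23/3) = 90 - 667/3 = -397/3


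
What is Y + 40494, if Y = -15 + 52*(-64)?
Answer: 37151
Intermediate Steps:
Y = -3343 (Y = -15 - 3328 = -3343)
Y + 40494 = -3343 + 40494 = 37151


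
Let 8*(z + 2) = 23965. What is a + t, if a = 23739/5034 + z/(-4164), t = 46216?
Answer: 430597322535/9316256 ≈ 46220.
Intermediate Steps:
z = 23949/8 (z = -2 + (1/8)*23965 = -2 + 23965/8 = 23949/8 ≈ 2993.6)
a = 37235239/9316256 (a = 23739/5034 + (23949/8)/(-4164) = 23739*(1/5034) + (23949/8)*(-1/4164) = 7913/1678 - 7983/11104 = 37235239/9316256 ≈ 3.9968)
a + t = 37235239/9316256 + 46216 = 430597322535/9316256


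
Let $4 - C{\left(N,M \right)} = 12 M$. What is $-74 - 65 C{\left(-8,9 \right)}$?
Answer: $6686$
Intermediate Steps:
$C{\left(N,M \right)} = 4 - 12 M$
$-74 - 65 C{\left(-8,9 \right)} = -74 - 65 \left(4 - 108\right) = -74 - -6760 = -74 + 6760 = 6686$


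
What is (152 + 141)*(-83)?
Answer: -24319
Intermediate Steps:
(152 + 141)*(-83) = 293*(-83) = -24319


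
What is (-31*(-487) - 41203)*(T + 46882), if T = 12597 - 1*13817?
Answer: -1192052172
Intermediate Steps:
T = -1220 (T = 12597 - 13817 = -1220)
(-31*(-487) - 41203)*(T + 46882) = (-31*(-487) - 41203)*(-1220 + 46882) = (15097 - 41203)*45662 = -26106*45662 = -1192052172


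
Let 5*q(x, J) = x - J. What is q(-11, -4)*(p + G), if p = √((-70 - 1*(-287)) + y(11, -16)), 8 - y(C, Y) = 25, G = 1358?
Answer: -9506/5 - 14*√2 ≈ -1921.0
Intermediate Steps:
q(x, J) = -J/5 + x/5 (q(x, J) = (x - J)/5 = -J/5 + x/5)
y(C, Y) = -17 (y(C, Y) = 8 - 1*25 = 8 - 25 = -17)
p = 10*√2 (p = √((-70 - 1*(-287)) - 17) = √((-70 + 287) - 17) = √(217 - 17) = √200 = 10*√2 ≈ 14.142)
q(-11, -4)*(p + G) = (-⅕*(-4) + (⅕)*(-11))*(10*√2 + 1358) = (⅘ - 11/5)*(1358 + 10*√2) = -7*(1358 + 10*√2)/5 = -9506/5 - 14*√2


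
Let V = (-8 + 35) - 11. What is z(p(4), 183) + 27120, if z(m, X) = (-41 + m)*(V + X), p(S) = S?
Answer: 19757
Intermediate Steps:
V = 16 (V = 27 - 11 = 16)
z(m, X) = (-41 + m)*(16 + X)
z(p(4), 183) + 27120 = (-656 - 41*183 + 16*4 + 183*4) + 27120 = (-656 - 7503 + 64 + 732) + 27120 = -7363 + 27120 = 19757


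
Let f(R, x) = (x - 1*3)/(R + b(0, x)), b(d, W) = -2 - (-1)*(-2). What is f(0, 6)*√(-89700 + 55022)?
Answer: -3*I*√34678/4 ≈ -139.67*I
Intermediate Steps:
b(d, W) = -4 (b(d, W) = -2 - 1*2 = -2 - 2 = -4)
f(R, x) = (-3 + x)/(-4 + R) (f(R, x) = (x - 1*3)/(R - 4) = (x - 3)/(-4 + R) = (-3 + x)/(-4 + R))
f(0, 6)*√(-89700 + 55022) = ((-3 + 6)/(-4 + 0))*√(-89700 + 55022) = (3/(-4))*√(-34678) = (-¼*3)*(I*√34678) = -3*I*√34678/4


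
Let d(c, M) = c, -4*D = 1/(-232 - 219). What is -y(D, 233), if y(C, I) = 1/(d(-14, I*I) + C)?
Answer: 1804/25255 ≈ 0.071431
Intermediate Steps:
D = 1/1804 (D = -1/(4*(-232 - 219)) = -¼/(-451) = -¼*(-1/451) = 1/1804 ≈ 0.00055432)
y(C, I) = 1/(-14 + C)
-y(D, 233) = -1/(-14 + 1/1804) = -1/(-25255/1804) = -1*(-1804/25255) = 1804/25255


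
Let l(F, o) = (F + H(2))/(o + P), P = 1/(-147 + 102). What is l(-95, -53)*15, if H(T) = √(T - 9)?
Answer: 64125/2386 - 675*I*√7/2386 ≈ 26.876 - 0.74848*I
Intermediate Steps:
H(T) = √(-9 + T)
P = -1/45 (P = 1/(-45) = -1/45 ≈ -0.022222)
l(F, o) = (F + I*√7)/(-1/45 + o) (l(F, o) = (F + √(-9 + 2))/(o - 1/45) = (F + √(-7))/(-1/45 + o) = (F + I*√7)/(-1/45 + o))
l(-95, -53)*15 = (45*(-95 + I*√7)/(-1 + 45*(-53)))*15 = (45*(-95 + I*√7)/(-1 - 2385))*15 = (45*(-95 + I*√7)/(-2386))*15 = (45*(-1/2386)*(-95 + I*√7))*15 = (4275/2386 - 45*I*√7/2386)*15 = 64125/2386 - 675*I*√7/2386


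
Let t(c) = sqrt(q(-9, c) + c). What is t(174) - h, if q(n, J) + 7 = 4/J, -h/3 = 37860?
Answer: 113580 + sqrt(1264197)/87 ≈ 1.1359e+5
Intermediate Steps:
h = -113580 (h = -3*37860 = -113580)
q(n, J) = -7 + 4/J
t(c) = sqrt(-7 + c + 4/c) (t(c) = sqrt((-7 + 4/c) + c) = sqrt(-7 + c + 4/c))
t(174) - h = sqrt(-7 + 174 + 4/174) - 1*(-113580) = sqrt(-7 + 174 + 4*(1/174)) + 113580 = sqrt(-7 + 174 + 2/87) + 113580 = sqrt(14531/87) + 113580 = sqrt(1264197)/87 + 113580 = 113580 + sqrt(1264197)/87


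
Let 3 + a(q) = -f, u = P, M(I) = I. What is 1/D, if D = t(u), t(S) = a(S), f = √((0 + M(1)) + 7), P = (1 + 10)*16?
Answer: -3 + 2*√2 ≈ -0.17157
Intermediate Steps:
P = 176 (P = 11*16 = 176)
u = 176
f = 2*√2 (f = √((0 + 1) + 7) = √(1 + 7) = √8 = 2*√2 ≈ 2.8284)
a(q) = -3 - 2*√2
t(S) = -3 - 2*√2
D = -3 - 2*√2 ≈ -5.8284
1/D = 1/(-3 - 2*√2)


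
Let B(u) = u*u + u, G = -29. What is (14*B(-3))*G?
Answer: -2436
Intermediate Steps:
B(u) = u + u² (B(u) = u² + u = u + u²)
(14*B(-3))*G = (14*(-3*(1 - 3)))*(-29) = (14*(-3*(-2)))*(-29) = (14*6)*(-29) = 84*(-29) = -2436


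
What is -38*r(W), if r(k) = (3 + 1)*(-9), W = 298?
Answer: 1368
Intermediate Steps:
r(k) = -36 (r(k) = 4*(-9) = -36)
-38*r(W) = -38*(-36) = 1368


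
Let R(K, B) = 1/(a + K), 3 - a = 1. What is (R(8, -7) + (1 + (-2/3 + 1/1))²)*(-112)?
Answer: -9464/45 ≈ -210.31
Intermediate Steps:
a = 2 (a = 3 - 1*1 = 3 - 1 = 2)
R(K, B) = 1/(2 + K)
(R(8, -7) + (1 + (-2/3 + 1/1))²)*(-112) = (1/(2 + 8) + (1 + (-2/3 + 1/1))²)*(-112) = (1/10 + (1 + (-2*⅓ + 1*1))²)*(-112) = (⅒ + (1 + (-⅔ + 1))²)*(-112) = (⅒ + (1 + ⅓)²)*(-112) = (⅒ + (4/3)²)*(-112) = (⅒ + 16/9)*(-112) = (169/90)*(-112) = -9464/45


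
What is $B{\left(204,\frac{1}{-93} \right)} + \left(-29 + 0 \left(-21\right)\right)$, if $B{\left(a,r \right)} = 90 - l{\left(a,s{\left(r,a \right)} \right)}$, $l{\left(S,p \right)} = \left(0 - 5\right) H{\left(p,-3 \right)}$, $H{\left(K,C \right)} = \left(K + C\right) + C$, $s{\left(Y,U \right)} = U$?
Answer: $1051$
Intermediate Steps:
$H{\left(K,C \right)} = K + 2 C$ ($H{\left(K,C \right)} = \left(C + K\right) + C = K + 2 C$)
$l{\left(S,p \right)} = 30 - 5 p$ ($l{\left(S,p \right)} = \left(0 - 5\right) \left(p + 2 \left(-3\right)\right) = - 5 \left(p - 6\right) = - 5 \left(-6 + p\right) = 30 - 5 p$)
$B{\left(a,r \right)} = 60 + 5 a$ ($B{\left(a,r \right)} = 90 - \left(30 - 5 a\right) = 90 + \left(-30 + 5 a\right) = 60 + 5 a$)
$B{\left(204,\frac{1}{-93} \right)} + \left(-29 + 0 \left(-21\right)\right) = \left(60 + 5 \cdot 204\right) + \left(-29 + 0 \left(-21\right)\right) = \left(60 + 1020\right) + \left(-29 + 0\right) = 1080 - 29 = 1051$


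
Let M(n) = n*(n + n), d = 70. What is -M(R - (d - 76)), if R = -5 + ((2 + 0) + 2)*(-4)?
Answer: -450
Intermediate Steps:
R = -21 (R = -5 + (2 + 2)*(-4) = -5 + 4*(-4) = -5 - 16 = -21)
M(n) = 2*n**2 (M(n) = n*(2*n) = 2*n**2)
-M(R - (d - 76)) = -2*(-21 - (70 - 76))**2 = -2*(-21 - 1*(-6))**2 = -2*(-21 + 6)**2 = -2*(-15)**2 = -2*225 = -1*450 = -450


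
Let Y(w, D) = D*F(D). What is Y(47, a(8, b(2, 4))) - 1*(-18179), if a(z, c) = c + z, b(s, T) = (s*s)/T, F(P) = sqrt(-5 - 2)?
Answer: 18179 + 9*I*sqrt(7) ≈ 18179.0 + 23.812*I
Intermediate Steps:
F(P) = I*sqrt(7) (F(P) = sqrt(-7) = I*sqrt(7))
b(s, T) = s**2/T
Y(w, D) = I*D*sqrt(7) (Y(w, D) = D*(I*sqrt(7)) = I*D*sqrt(7))
Y(47, a(8, b(2, 4))) - 1*(-18179) = I*(2**2/4 + 8)*sqrt(7) - 1*(-18179) = I*((1/4)*4 + 8)*sqrt(7) + 18179 = I*(1 + 8)*sqrt(7) + 18179 = I*9*sqrt(7) + 18179 = 9*I*sqrt(7) + 18179 = 18179 + 9*I*sqrt(7)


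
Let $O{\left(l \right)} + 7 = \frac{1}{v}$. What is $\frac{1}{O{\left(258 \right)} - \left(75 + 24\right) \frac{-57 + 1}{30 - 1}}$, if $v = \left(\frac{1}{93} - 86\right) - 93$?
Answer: $\frac{16646}{3065641} \approx 0.0054299$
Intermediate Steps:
$v = - \frac{16646}{93}$ ($v = \left(\frac{1}{93} - 86\right) - 93 = - \frac{7997}{93} - 93 = - \frac{16646}{93} \approx -178.99$)
$O{\left(l \right)} = - \frac{116615}{16646}$ ($O{\left(l \right)} = -7 + \frac{1}{- \frac{16646}{93}} = -7 - \frac{93}{16646} = - \frac{116615}{16646}$)
$\frac{1}{O{\left(258 \right)} - \left(75 + 24\right) \frac{-57 + 1}{30 - 1}} = \frac{1}{- \frac{116615}{16646} - \left(75 + 24\right) \frac{-57 + 1}{30 - 1}} = \frac{1}{- \frac{116615}{16646} - 99 \left(- \frac{56}{29}\right)} = \frac{1}{- \frac{116615}{16646} - - \frac{5544}{29}} = \frac{1}{- \frac{116615}{16646} + \frac{5544}{29}} = \frac{1}{\frac{3065641}{16646}} = \frac{16646}{3065641}$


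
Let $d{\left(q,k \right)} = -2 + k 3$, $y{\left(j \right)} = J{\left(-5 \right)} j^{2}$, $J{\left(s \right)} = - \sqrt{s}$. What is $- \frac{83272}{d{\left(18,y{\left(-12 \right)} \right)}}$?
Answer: $\frac{41636}{233281} - \frac{8993376 i \sqrt{5}}{233281} \approx 0.17848 - 86.204 i$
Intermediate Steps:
$y{\left(j \right)} = - i \sqrt{5} j^{2}$ ($y{\left(j \right)} = - \sqrt{-5} j^{2} = - i \sqrt{5} j^{2}$)
$d{\left(q,k \right)} = -2 + 3 k$
$- \frac{83272}{d{\left(18,y{\left(-12 \right)} \right)}} = - \frac{83272}{-2 + 3 \left(- i \sqrt{5} \left(-12\right)^{2}\right)} = - \frac{83272}{-2 + 3 \left(\left(-1\right) i \sqrt{5} \cdot 144\right)} = - \frac{83272}{-2 + 3 \left(- 144 i \sqrt{5}\right)} = - \frac{83272}{-2 - 432 i \sqrt{5}}$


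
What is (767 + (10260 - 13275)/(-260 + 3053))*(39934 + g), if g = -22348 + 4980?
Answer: 16091182752/931 ≈ 1.7284e+7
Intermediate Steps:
g = -17368
(767 + (10260 - 13275)/(-260 + 3053))*(39934 + g) = (767 + (10260 - 13275)/(-260 + 3053))*(39934 - 17368) = (767 - 3015/2793)*22566 = (767 - 3015*1/2793)*22566 = (767 - 1005/931)*22566 = (713072/931)*22566 = 16091182752/931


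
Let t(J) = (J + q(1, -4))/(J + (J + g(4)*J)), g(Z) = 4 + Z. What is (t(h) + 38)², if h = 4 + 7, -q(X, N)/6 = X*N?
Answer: 710649/484 ≈ 1468.3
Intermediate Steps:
q(X, N) = -6*N*X (q(X, N) = -6*X*N = -6*N*X)
h = 11
t(J) = (24 + J)/(10*J) (t(J) = (J - 6*(-4)*1)/(J + (J + (4 + 4)*J)) = (J + 24)/(J + (J + 8*J)) = (24 + J)/(J + 9*J) = (24 + J)/((10*J)) = (24 + J)*(1/(10*J)) = (24 + J)/(10*J))
(t(h) + 38)² = ((⅒)*(24 + 11)/11 + 38)² = ((⅒)*(1/11)*35 + 38)² = (7/22 + 38)² = (843/22)² = 710649/484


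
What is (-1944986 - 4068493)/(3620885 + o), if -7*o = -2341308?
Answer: -42094353/27687503 ≈ -1.5203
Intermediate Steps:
o = 2341308/7 (o = -⅐*(-2341308) = 2341308/7 ≈ 3.3447e+5)
(-1944986 - 4068493)/(3620885 + o) = (-1944986 - 4068493)/(3620885 + 2341308/7) = -6013479/27687503/7 = -6013479*7/27687503 = -42094353/27687503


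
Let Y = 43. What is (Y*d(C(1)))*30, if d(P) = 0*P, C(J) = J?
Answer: 0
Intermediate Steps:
d(P) = 0
(Y*d(C(1)))*30 = (43*0)*30 = 0*30 = 0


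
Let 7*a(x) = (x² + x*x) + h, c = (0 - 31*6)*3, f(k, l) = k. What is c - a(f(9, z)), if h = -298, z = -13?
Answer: -3770/7 ≈ -538.57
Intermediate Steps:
c = -558 (c = (0 - 186)*3 = -186*3 = -558)
a(x) = -298/7 + 2*x²/7 (a(x) = ((x² + x*x) - 298)/7 = ((x² + x²) - 298)/7 = (2*x² - 298)/7 = (-298 + 2*x²)/7 = -298/7 + 2*x²/7)
c - a(f(9, z)) = -558 - (-298/7 + (2/7)*9²) = -558 - (-298/7 + (2/7)*81) = -558 - (-298/7 + 162/7) = -558 - 1*(-136/7) = -558 + 136/7 = -3770/7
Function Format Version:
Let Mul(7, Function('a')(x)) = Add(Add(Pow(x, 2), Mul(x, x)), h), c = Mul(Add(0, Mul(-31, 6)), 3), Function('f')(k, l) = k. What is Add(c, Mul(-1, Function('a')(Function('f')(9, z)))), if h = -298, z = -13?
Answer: Rational(-3770, 7) ≈ -538.57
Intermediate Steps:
c = -558 (c = Mul(Add(0, -186), 3) = Mul(-186, 3) = -558)
Function('a')(x) = Add(Rational(-298, 7), Mul(Rational(2, 7), Pow(x, 2))) (Function('a')(x) = Mul(Rational(1, 7), Add(Add(Pow(x, 2), Mul(x, x)), -298)) = Mul(Rational(1, 7), Add(Add(Pow(x, 2), Pow(x, 2)), -298)) = Mul(Rational(1, 7), Add(Mul(2, Pow(x, 2)), -298)) = Mul(Rational(1, 7), Add(-298, Mul(2, Pow(x, 2)))) = Add(Rational(-298, 7), Mul(Rational(2, 7), Pow(x, 2))))
Add(c, Mul(-1, Function('a')(Function('f')(9, z)))) = Add(-558, Mul(-1, Add(Rational(-298, 7), Mul(Rational(2, 7), Pow(9, 2))))) = Add(-558, Mul(-1, Add(Rational(-298, 7), Mul(Rational(2, 7), 81)))) = Add(-558, Mul(-1, Add(Rational(-298, 7), Rational(162, 7)))) = Add(-558, Mul(-1, Rational(-136, 7))) = Add(-558, Rational(136, 7)) = Rational(-3770, 7)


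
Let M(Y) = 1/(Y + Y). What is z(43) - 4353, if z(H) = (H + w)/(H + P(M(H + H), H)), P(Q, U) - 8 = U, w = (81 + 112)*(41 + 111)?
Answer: -379803/94 ≈ -4040.5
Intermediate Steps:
M(Y) = 1/(2*Y)
w = 29336 (w = 193*152 = 29336)
P(Q, U) = 8 + U
z(H) = (29336 + H)/(8 + 2*H) (z(H) = (H + 29336)/(H + (8 + H)) = (29336 + H)/(8 + 2*H))
z(43) - 4353 = (29336 + 43)/(2*(4 + 43)) - 4353 = (½)*29379/47 - 4353 = (½)*(1/47)*29379 - 4353 = 29379/94 - 4353 = -379803/94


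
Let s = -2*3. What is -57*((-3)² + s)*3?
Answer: -513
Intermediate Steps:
s = -6
-57*((-3)² + s)*3 = -57*((-3)² - 6)*3 = -57*(9 - 6)*3 = -171*3 = -57*9 = -513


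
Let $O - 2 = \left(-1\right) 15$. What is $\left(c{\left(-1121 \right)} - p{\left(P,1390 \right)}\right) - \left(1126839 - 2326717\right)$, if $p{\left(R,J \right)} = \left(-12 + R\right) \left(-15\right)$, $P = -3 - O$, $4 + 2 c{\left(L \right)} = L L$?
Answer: $\frac{3656333}{2} \approx 1.8282 \cdot 10^{6}$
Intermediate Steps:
$O = -13$ ($O = 2 - 15 = -13$)
$c{\left(L \right)} = -2 + \frac{L^{2}}{2}$ ($c{\left(L \right)} = -2 + \frac{L L}{2} = -2 + \frac{L^{2}}{2}$)
$P = 10$ ($P = -3 - -13 = -3 + 13 = 10$)
$p{\left(R,J \right)} = 180 - 15 R$
$\left(c{\left(-1121 \right)} - p{\left(P,1390 \right)}\right) - \left(1126839 - 2326717\right) = \left(\left(-2 + \frac{\left(-1121\right)^{2}}{2}\right) - \left(180 - 150\right)\right) - \left(1126839 - 2326717\right) = \left(\left(-2 + \frac{1}{2} \cdot 1256641\right) - \left(180 - 150\right)\right) - -1199878 = \left(\left(-2 + \frac{1256641}{2}\right) - 30\right) + 1199878 = \left(\frac{1256637}{2} - 30\right) + 1199878 = \frac{1256577}{2} + 1199878 = \frac{3656333}{2}$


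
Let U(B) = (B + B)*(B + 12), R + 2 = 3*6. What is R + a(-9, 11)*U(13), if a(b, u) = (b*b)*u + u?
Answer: 586316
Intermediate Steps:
R = 16 (R = -2 + 3*6 = -2 + 18 = 16)
U(B) = 2*B*(12 + B) (U(B) = (2*B)*(12 + B) = 2*B*(12 + B))
a(b, u) = u + u*b² (a(b, u) = b²*u + u = u*b² + u = u + u*b²)
R + a(-9, 11)*U(13) = 16 + (11*(1 + (-9)²))*(2*13*(12 + 13)) = 16 + (11*(1 + 81))*(2*13*25) = 16 + (11*82)*650 = 16 + 902*650 = 16 + 586300 = 586316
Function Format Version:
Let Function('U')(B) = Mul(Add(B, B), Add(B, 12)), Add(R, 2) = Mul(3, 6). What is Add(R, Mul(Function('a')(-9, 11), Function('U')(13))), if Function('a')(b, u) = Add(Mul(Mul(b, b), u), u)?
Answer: 586316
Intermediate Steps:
R = 16 (R = Add(-2, Mul(3, 6)) = Add(-2, 18) = 16)
Function('U')(B) = Mul(2, B, Add(12, B)) (Function('U')(B) = Mul(Mul(2, B), Add(12, B)) = Mul(2, B, Add(12, B)))
Function('a')(b, u) = Add(u, Mul(u, Pow(b, 2))) (Function('a')(b, u) = Add(Mul(Pow(b, 2), u), u) = Add(Mul(u, Pow(b, 2)), u) = Add(u, Mul(u, Pow(b, 2))))
Add(R, Mul(Function('a')(-9, 11), Function('U')(13))) = Add(16, Mul(Mul(11, Add(1, Pow(-9, 2))), Mul(2, 13, Add(12, 13)))) = Add(16, Mul(Mul(11, Add(1, 81)), Mul(2, 13, 25))) = Add(16, Mul(Mul(11, 82), 650)) = Add(16, Mul(902, 650)) = Add(16, 586300) = 586316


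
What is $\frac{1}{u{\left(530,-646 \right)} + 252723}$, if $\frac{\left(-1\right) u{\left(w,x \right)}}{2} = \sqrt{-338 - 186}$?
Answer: $\frac{252723}{63868916825} + \frac{4 i \sqrt{131}}{63868916825} \approx 3.9569 \cdot 10^{-6} + 7.1681 \cdot 10^{-10} i$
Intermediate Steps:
$u{\left(w,x \right)} = - 4 i \sqrt{131}$ ($u{\left(w,x \right)} = - 2 \sqrt{-338 - 186} = - 2 \sqrt{-524} = - 2 \cdot 2 i \sqrt{131} = - 4 i \sqrt{131}$)
$\frac{1}{u{\left(530,-646 \right)} + 252723} = \frac{1}{- 4 i \sqrt{131} + 252723} = \frac{1}{252723 - 4 i \sqrt{131}}$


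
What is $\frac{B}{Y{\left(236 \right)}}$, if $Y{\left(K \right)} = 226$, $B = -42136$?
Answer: $- \frac{21068}{113} \approx -186.44$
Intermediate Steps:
$\frac{B}{Y{\left(236 \right)}} = - \frac{42136}{226} = \left(-42136\right) \frac{1}{226} = - \frac{21068}{113}$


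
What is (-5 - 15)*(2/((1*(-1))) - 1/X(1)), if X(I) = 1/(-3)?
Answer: -20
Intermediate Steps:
X(I) = -1/3
(-5 - 15)*(2/((1*(-1))) - 1/X(1)) = (-5 - 15)*(2/((1*(-1))) - 1/(-1/3)) = -20*(2/(-1) - 1*(-3)) = -20*(2*(-1) + 3) = -20*(-2 + 3) = -20*1 = -20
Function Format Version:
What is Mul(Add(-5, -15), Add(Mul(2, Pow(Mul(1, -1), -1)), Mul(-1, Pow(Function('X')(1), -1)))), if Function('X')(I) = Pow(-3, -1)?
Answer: -20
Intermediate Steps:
Function('X')(I) = Rational(-1, 3)
Mul(Add(-5, -15), Add(Mul(2, Pow(Mul(1, -1), -1)), Mul(-1, Pow(Function('X')(1), -1)))) = Mul(Add(-5, -15), Add(Mul(2, Pow(Mul(1, -1), -1)), Mul(-1, Pow(Rational(-1, 3), -1)))) = Mul(-20, Add(Mul(2, Pow(-1, -1)), Mul(-1, -3))) = Mul(-20, Add(Mul(2, -1), 3)) = Mul(-20, Add(-2, 3)) = Mul(-20, 1) = -20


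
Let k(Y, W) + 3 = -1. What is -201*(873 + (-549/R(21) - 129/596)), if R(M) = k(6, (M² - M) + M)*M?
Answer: -184343130/1043 ≈ -1.7674e+5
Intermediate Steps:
k(Y, W) = -4 (k(Y, W) = -3 - 1 = -4)
R(M) = -4*M
-201*(873 + (-549/R(21) - 129/596)) = -201*(873 + (-549/((-4*21)) - 129/596)) = -201*(873 + (-549/(-84) - 129*1/596)) = -201*(873 + (-549*(-1/84) - 129/596)) = -201*(873 + (183/28 - 129/596)) = -201*(873 + 6591/1043) = -201*917130/1043 = -184343130/1043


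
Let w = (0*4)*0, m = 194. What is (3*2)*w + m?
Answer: 194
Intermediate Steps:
w = 0 (w = 0*0 = 0)
(3*2)*w + m = (3*2)*0 + 194 = 6*0 + 194 = 0 + 194 = 194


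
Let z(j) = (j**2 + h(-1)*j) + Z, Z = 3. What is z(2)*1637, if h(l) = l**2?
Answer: 14733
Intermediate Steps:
z(j) = 3 + j + j**2 (z(j) = (j**2 + (-1)**2*j) + 3 = (j**2 + 1*j) + 3 = (j**2 + j) + 3 = (j + j**2) + 3 = 3 + j + j**2)
z(2)*1637 = (3 + 2 + 2**2)*1637 = (3 + 2 + 4)*1637 = 9*1637 = 14733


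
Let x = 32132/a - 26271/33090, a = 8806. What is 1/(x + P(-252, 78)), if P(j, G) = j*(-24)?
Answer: 48565090/293860315229 ≈ 0.00016527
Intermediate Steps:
x = 138650909/48565090 (x = 32132/8806 - 26271/33090 = 32132*(1/8806) - 26271*1/33090 = 16066/4403 - 8757/11030 = 138650909/48565090 ≈ 2.8549)
P(j, G) = -24*j
1/(x + P(-252, 78)) = 1/(138650909/48565090 - 24*(-252)) = 1/(138650909/48565090 + 6048) = 1/(293860315229/48565090) = 48565090/293860315229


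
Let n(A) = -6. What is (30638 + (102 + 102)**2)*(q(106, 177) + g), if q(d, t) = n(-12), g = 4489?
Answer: 323914682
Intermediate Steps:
q(d, t) = -6
(30638 + (102 + 102)**2)*(q(106, 177) + g) = (30638 + (102 + 102)**2)*(-6 + 4489) = (30638 + 204**2)*4483 = (30638 + 41616)*4483 = 72254*4483 = 323914682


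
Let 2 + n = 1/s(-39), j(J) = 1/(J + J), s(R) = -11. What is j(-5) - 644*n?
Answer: 148109/110 ≈ 1346.4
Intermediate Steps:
j(J) = 1/(2*J)
n = -23/11 (n = -2 + 1/(-11) = -2 - 1/11 = -23/11 ≈ -2.0909)
j(-5) - 644*n = (½)/(-5) - 644*(-23/11) = (½)*(-⅕) + 14812/11 = -⅒ + 14812/11 = 148109/110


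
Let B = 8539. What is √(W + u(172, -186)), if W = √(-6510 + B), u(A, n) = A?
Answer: √(172 + √2029) ≈ 14.732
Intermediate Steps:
W = √2029 (W = √(-6510 + 8539) = √2029 ≈ 45.044)
√(W + u(172, -186)) = √(√2029 + 172) = √(172 + √2029)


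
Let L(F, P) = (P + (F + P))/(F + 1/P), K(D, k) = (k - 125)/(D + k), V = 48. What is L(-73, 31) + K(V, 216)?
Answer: 16437/33176 ≈ 0.49545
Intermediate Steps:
K(D, k) = (-125 + k)/(D + k)
L(F, P) = (F + 2*P)/(F + 1/P)
L(-73, 31) + K(V, 216) = 31*(-73 + 2*31)/(1 - 73*31) + (-125 + 216)/(48 + 216) = 31*(-73 + 62)/(1 - 2263) + 91/264 = 31*(-11)/(-2262) + (1/264)*91 = 31*(-1/2262)*(-11) + 91/264 = 341/2262 + 91/264 = 16437/33176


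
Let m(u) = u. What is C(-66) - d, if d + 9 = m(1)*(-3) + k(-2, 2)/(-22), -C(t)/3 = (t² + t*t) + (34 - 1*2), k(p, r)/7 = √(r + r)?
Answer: -288413/11 ≈ -26219.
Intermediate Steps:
k(p, r) = 7*√2*√r (k(p, r) = 7*√(r + r) = 7*√(2*r) = 7*(√2*√r) = 7*√2*√r)
C(t) = -96 - 6*t² (C(t) = -3*((t² + t*t) + (34 - 1*2)) = -3*((t² + t²) + (34 - 2)) = -3*(2*t² + 32) = -3*(32 + 2*t²) = -96 - 6*t²)
d = -139/11 (d = -9 + (1*(-3) + (7*√2*√2)/(-22)) = -9 + (-3 + 14*(-1/22)) = -9 + (-3 - 7/11) = -9 - 40/11 = -139/11 ≈ -12.636)
C(-66) - d = (-96 - 6*(-66)²) - 1*(-139/11) = (-96 - 6*4356) + 139/11 = (-96 - 26136) + 139/11 = -26232 + 139/11 = -288413/11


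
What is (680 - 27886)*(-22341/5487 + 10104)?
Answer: -502570153414/1829 ≈ -2.7478e+8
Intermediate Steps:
(680 - 27886)*(-22341/5487 + 10104) = -27206*(-22341*1/5487 + 10104) = -27206*(-7447/1829 + 10104) = -27206*18472769/1829 = -502570153414/1829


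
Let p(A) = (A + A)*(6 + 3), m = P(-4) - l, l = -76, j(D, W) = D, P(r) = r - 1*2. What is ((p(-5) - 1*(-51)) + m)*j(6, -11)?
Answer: 186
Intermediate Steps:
P(r) = -2 + r (P(r) = r - 2 = -2 + r)
m = 70 (m = (-2 - 4) - 1*(-76) = -6 + 76 = 70)
p(A) = 18*A (p(A) = (2*A)*9 = 18*A)
((p(-5) - 1*(-51)) + m)*j(6, -11) = ((18*(-5) - 1*(-51)) + 70)*6 = ((-90 + 51) + 70)*6 = (-39 + 70)*6 = 31*6 = 186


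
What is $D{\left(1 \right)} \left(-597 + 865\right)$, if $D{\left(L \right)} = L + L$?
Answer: $536$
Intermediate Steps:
$D{\left(L \right)} = 2 L$
$D{\left(1 \right)} \left(-597 + 865\right) = 2 \cdot 1 \left(-597 + 865\right) = 2 \cdot 268 = 536$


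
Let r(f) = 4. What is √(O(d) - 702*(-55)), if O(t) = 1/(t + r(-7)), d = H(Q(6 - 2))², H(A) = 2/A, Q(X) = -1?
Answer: √617762/4 ≈ 196.49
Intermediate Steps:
d = 4 (d = (2/(-1))² = (2*(-1))² = (-2)² = 4)
O(t) = 1/(4 + t) (O(t) = 1/(t + 4) = 1/(4 + t))
√(O(d) - 702*(-55)) = √(1/(4 + 4) - 702*(-55)) = √(1/8 + 38610) = √(⅛ + 38610) = √(308881/8) = √617762/4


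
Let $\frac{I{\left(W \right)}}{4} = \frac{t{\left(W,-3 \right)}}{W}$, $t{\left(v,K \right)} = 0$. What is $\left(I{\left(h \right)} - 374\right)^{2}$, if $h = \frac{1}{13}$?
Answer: $139876$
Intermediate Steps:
$h = \frac{1}{13} \approx 0.076923$
$I{\left(W \right)} = 0$ ($I{\left(W \right)} = 4 \frac{0}{W} = 4 \cdot 0 = 0$)
$\left(I{\left(h \right)} - 374\right)^{2} = \left(0 - 374\right)^{2} = \left(-374\right)^{2} = 139876$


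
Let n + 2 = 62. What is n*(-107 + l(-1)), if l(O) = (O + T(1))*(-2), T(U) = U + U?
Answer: -6540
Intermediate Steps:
T(U) = 2*U
n = 60 (n = -2 + 62 = 60)
l(O) = -4 - 2*O (l(O) = (O + 2*1)*(-2) = (O + 2)*(-2) = (2 + O)*(-2) = -4 - 2*O)
n*(-107 + l(-1)) = 60*(-107 + (-4 - 2*(-1))) = 60*(-107 + (-4 + 2)) = 60*(-107 - 2) = 60*(-109) = -6540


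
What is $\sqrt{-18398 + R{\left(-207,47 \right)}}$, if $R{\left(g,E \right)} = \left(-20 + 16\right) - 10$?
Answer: $2 i \sqrt{4603} \approx 135.69 i$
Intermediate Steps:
$R{\left(g,E \right)} = -14$ ($R{\left(g,E \right)} = -4 - 10 = -14$)
$\sqrt{-18398 + R{\left(-207,47 \right)}} = \sqrt{-18398 - 14} = \sqrt{-18412} = 2 i \sqrt{4603}$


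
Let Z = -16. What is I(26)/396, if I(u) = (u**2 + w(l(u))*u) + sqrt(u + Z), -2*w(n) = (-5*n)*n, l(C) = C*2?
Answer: 4901/11 + sqrt(10)/396 ≈ 445.55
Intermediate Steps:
l(C) = 2*C
w(n) = 5*n**2/2 (w(n) = -(-5*n)*n/2 = -(-5)*n**2/2 = 5*n**2/2)
I(u) = u**2 + sqrt(-16 + u) + 10*u**3 (I(u) = (u**2 + (5*(2*u)**2/2)*u) + sqrt(u - 16) = (u**2 + (5*(4*u**2)/2)*u) + sqrt(-16 + u) = (u**2 + (10*u**2)*u) + sqrt(-16 + u) = (u**2 + 10*u**3) + sqrt(-16 + u) = u**2 + sqrt(-16 + u) + 10*u**3)
I(26)/396 = (26**2 + sqrt(-16 + 26) + 10*26**3)/396 = (676 + sqrt(10) + 10*17576)*(1/396) = (676 + sqrt(10) + 175760)*(1/396) = (176436 + sqrt(10))*(1/396) = 4901/11 + sqrt(10)/396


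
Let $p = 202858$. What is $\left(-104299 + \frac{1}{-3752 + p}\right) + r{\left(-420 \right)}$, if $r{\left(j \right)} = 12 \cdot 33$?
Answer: $- \frac{20687710717}{199106} \approx -1.039 \cdot 10^{5}$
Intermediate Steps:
$r{\left(j \right)} = 396$
$\left(-104299 + \frac{1}{-3752 + p}\right) + r{\left(-420 \right)} = \left(-104299 + \frac{1}{-3752 + 202858}\right) + 396 = \left(-104299 + \frac{1}{199106}\right) + 396 = - \frac{20766556693}{199106} + 396 = - \frac{20687710717}{199106}$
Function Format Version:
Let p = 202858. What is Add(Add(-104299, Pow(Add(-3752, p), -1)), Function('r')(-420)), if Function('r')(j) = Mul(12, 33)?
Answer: Rational(-20687710717, 199106) ≈ -1.0390e+5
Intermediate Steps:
Function('r')(j) = 396
Add(Add(-104299, Pow(Add(-3752, p), -1)), Function('r')(-420)) = Add(Add(-104299, Pow(Add(-3752, 202858), -1)), 396) = Add(Add(-104299, Pow(199106, -1)), 396) = Add(Add(-104299, Rational(1, 199106)), 396) = Add(Rational(-20766556693, 199106), 396) = Rational(-20687710717, 199106)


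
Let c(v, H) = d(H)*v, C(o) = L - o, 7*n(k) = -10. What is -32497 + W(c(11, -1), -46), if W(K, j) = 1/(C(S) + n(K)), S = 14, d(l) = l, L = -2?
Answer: -3964641/122 ≈ -32497.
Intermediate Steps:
n(k) = -10/7 (n(k) = (⅐)*(-10) = -10/7)
C(o) = -2 - o
c(v, H) = H*v
W(K, j) = -7/122 (W(K, j) = 1/((-2 - 1*14) - 10/7) = 1/((-2 - 14) - 10/7) = 1/(-16 - 10/7) = 1/(-122/7) = -7/122)
-32497 + W(c(11, -1), -46) = -32497 - 7/122 = -3964641/122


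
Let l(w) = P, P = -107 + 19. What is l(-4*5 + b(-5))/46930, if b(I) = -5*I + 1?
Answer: -44/23465 ≈ -0.0018751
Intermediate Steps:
b(I) = 1 - 5*I
P = -88
l(w) = -88
l(-4*5 + b(-5))/46930 = -88/46930 = -88*1/46930 = -44/23465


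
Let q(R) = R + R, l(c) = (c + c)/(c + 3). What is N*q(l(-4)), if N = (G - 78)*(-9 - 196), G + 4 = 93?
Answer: -36080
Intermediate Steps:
G = 89 (G = -4 + 93 = 89)
l(c) = 2*c/(3 + c) (l(c) = (2*c)/(3 + c) = 2*c/(3 + c))
N = -2255 (N = (89 - 78)*(-9 - 196) = 11*(-205) = -2255)
q(R) = 2*R
N*q(l(-4)) = -4510*2*(-4)/(3 - 4) = -4510*2*(-4)/(-1) = -4510*2*(-4)*(-1) = -4510*8 = -2255*16 = -36080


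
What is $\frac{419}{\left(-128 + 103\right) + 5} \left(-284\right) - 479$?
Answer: $\frac{27354}{5} \approx 5470.8$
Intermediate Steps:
$\frac{419}{\left(-128 + 103\right) + 5} \left(-284\right) - 479 = \frac{419}{-25 + 5} \left(-284\right) - 479 = \frac{419}{-20} \left(-284\right) - 479 = 419 \left(- \frac{1}{20}\right) \left(-284\right) - 479 = \left(- \frac{419}{20}\right) \left(-284\right) - 479 = \frac{29749}{5} - 479 = \frac{27354}{5}$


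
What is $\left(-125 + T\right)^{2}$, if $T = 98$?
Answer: $729$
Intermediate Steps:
$\left(-125 + T\right)^{2} = \left(-125 + 98\right)^{2} = \left(-27\right)^{2} = 729$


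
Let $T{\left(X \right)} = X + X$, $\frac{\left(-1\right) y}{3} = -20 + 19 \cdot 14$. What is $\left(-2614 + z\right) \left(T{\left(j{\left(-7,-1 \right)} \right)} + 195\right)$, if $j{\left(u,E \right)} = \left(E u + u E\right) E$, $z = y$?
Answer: $-559784$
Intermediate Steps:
$y = -738$ ($y = - 3 \left(-20 + 19 \cdot 14\right) = - 3 \left(-20 + 266\right) = \left(-3\right) 246 = -738$)
$z = -738$
$j{\left(u,E \right)} = 2 u E^{2}$ ($j{\left(u,E \right)} = \left(E u + E u\right) E = 2 E u E = 2 u E^{2}$)
$T{\left(X \right)} = 2 X$
$\left(-2614 + z\right) \left(T{\left(j{\left(-7,-1 \right)} \right)} + 195\right) = \left(-2614 - 738\right) \left(2 \cdot 2 \left(-7\right) \left(-1\right)^{2} + 195\right) = - 3352 \left(2 \cdot 2 \left(-7\right) 1 + 195\right) = - 3352 \left(2 \left(-14\right) + 195\right) = - 3352 \left(-28 + 195\right) = \left(-3352\right) 167 = -559784$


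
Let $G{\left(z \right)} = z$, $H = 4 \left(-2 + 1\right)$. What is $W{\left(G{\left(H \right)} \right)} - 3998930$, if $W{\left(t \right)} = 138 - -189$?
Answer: $-3998603$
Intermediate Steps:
$H = -4$ ($H = 4 \left(-1\right) = -4$)
$W{\left(t \right)} = 327$ ($W{\left(t \right)} = 138 + 189 = 327$)
$W{\left(G{\left(H \right)} \right)} - 3998930 = 327 - 3998930 = -3998603$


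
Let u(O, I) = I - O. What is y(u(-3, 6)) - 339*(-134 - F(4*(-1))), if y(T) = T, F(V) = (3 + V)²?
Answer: 45774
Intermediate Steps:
y(u(-3, 6)) - 339*(-134 - F(4*(-1))) = (6 - 1*(-3)) - 339*(-134 - (3 + 4*(-1))²) = (6 + 3) - 339*(-134 - (3 - 4)²) = 9 - 339*(-134 - 1*(-1)²) = 9 - 339*(-134 - 1*1) = 9 - 339*(-134 - 1) = 9 - 339*(-135) = 9 + 45765 = 45774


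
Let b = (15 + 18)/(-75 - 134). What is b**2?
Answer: 9/361 ≈ 0.024931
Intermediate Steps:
b = -3/19 (b = 33/(-209) = 33*(-1/209) = -3/19 ≈ -0.15789)
b**2 = (-3/19)**2 = 9/361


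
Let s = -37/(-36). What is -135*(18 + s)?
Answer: -10275/4 ≈ -2568.8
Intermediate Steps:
s = 37/36 (s = -37*(-1/36) = 37/36 ≈ 1.0278)
-135*(18 + s) = -135*(18 + 37/36) = -135*685/36 = -10275/4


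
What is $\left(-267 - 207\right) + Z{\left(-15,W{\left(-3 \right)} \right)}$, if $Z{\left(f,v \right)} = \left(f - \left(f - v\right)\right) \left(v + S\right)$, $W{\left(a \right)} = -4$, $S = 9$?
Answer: $-494$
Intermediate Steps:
$Z{\left(f,v \right)} = v \left(9 + v\right)$ ($Z{\left(f,v \right)} = \left(f - \left(f - v\right)\right) \left(v + 9\right) = v \left(9 + v\right)$)
$\left(-267 - 207\right) + Z{\left(-15,W{\left(-3 \right)} \right)} = \left(-267 - 207\right) - 4 \left(9 - 4\right) = -474 - 20 = -494$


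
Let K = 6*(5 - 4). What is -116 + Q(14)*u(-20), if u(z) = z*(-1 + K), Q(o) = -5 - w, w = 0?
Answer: 384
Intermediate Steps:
Q(o) = -5 (Q(o) = -5 - 1*0 = -5 + 0 = -5)
K = 6 (K = 6*1 = 6)
u(z) = 5*z (u(z) = z*(-1 + 6) = z*5 = 5*z)
-116 + Q(14)*u(-20) = -116 - 25*(-20) = -116 - 5*(-100) = -116 + 500 = 384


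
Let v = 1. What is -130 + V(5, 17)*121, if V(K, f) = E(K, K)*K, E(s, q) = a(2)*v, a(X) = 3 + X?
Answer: 2895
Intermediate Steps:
E(s, q) = 5 (E(s, q) = (3 + 2)*1 = 5*1 = 5)
V(K, f) = 5*K
-130 + V(5, 17)*121 = -130 + (5*5)*121 = -130 + 25*121 = -130 + 3025 = 2895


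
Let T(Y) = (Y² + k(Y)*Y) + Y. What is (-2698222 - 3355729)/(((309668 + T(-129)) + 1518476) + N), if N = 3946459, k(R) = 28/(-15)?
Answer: -1593145/1524041 ≈ -1.0453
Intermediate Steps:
k(R) = -28/15 (k(R) = 28*(-1/15) = -28/15)
T(Y) = Y² - 13*Y/15 (T(Y) = (Y² - 28*Y/15) + Y = Y² - 13*Y/15)
(-2698222 - 3355729)/(((309668 + T(-129)) + 1518476) + N) = (-2698222 - 3355729)/(((309668 + (1/15)*(-129)*(-13 + 15*(-129))) + 1518476) + 3946459) = -6053951/(((309668 + (1/15)*(-129)*(-13 - 1935)) + 1518476) + 3946459) = -6053951/(((309668 + (1/15)*(-129)*(-1948)) + 1518476) + 3946459) = -6053951/(((309668 + 83764/5) + 1518476) + 3946459) = -6053951/((1632104/5 + 1518476) + 3946459) = -6053951/(9224484/5 + 3946459) = -6053951/28956779/5 = -6053951*5/28956779 = -1593145/1524041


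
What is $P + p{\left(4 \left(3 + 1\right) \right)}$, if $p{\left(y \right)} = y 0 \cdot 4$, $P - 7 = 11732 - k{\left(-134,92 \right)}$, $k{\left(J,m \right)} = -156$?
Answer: $11895$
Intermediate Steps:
$P = 11895$ ($P = 7 + \left(11732 - -156\right) = 7 + \left(11732 + 156\right) = 7 + 11888 = 11895$)
$p{\left(y \right)} = 0$ ($p{\left(y \right)} = 0 \cdot 4 = 0$)
$P + p{\left(4 \left(3 + 1\right) \right)} = 11895 + 0 = 11895$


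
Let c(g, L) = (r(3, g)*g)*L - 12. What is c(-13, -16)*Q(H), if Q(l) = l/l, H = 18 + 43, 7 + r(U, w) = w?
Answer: -4172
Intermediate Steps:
r(U, w) = -7 + w
c(g, L) = -12 + L*g*(-7 + g) (c(g, L) = ((-7 + g)*g)*L - 12 = (g*(-7 + g))*L - 12 = L*g*(-7 + g) - 12 = -12 + L*g*(-7 + g))
H = 61
Q(l) = 1
c(-13, -16)*Q(H) = (-12 - 16*(-13)*(-7 - 13))*1 = (-12 - 16*(-13)*(-20))*1 = (-12 - 4160)*1 = -4172*1 = -4172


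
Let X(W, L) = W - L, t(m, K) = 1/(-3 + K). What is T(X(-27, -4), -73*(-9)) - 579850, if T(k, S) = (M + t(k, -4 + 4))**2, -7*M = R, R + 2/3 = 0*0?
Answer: -255713825/441 ≈ -5.7985e+5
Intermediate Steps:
R = -2/3 (R = -2/3 + 0*0 = -2/3 + 0 = -2/3 ≈ -0.66667)
M = 2/21 (M = -1/7*(-2/3) = 2/21 ≈ 0.095238)
T(k, S) = 25/441 (T(k, S) = (2/21 + 1/(-3 + (-4 + 4)))**2 = (2/21 + 1/(-3 + 0))**2 = (2/21 + 1/(-3))**2 = (2/21 - 1/3)**2 = (-5/21)**2 = 25/441)
T(X(-27, -4), -73*(-9)) - 579850 = 25/441 - 579850 = -255713825/441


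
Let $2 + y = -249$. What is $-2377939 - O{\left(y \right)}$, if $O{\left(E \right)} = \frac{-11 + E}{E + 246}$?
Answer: $- \frac{11889957}{5} \approx -2.378 \cdot 10^{6}$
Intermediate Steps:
$y = -251$ ($y = -2 - 249 = -251$)
$O{\left(E \right)} = \frac{-11 + E}{246 + E}$
$-2377939 - O{\left(y \right)} = -2377939 - \frac{-11 - 251}{246 - 251} = -2377939 - \frac{1}{-5} \left(-262\right) = -2377939 - \left(- \frac{1}{5}\right) \left(-262\right) = -2377939 - \frac{262}{5} = - \frac{11889957}{5}$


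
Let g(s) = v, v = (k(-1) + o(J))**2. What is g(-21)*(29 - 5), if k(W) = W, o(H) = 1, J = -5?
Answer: 0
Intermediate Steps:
v = 0 (v = (-1 + 1)**2 = 0**2 = 0)
g(s) = 0
g(-21)*(29 - 5) = 0*(29 - 5) = 0*24 = 0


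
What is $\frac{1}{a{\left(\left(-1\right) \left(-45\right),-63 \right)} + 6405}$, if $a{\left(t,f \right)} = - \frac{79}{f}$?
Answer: $\frac{63}{403594} \approx 0.0001561$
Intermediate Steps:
$\frac{1}{a{\left(\left(-1\right) \left(-45\right),-63 \right)} + 6405} = \frac{1}{- \frac{79}{-63} + 6405} = \frac{1}{\left(-79\right) \left(- \frac{1}{63}\right) + 6405} = \frac{1}{\frac{79}{63} + 6405} = \frac{1}{\frac{403594}{63}} = \frac{63}{403594}$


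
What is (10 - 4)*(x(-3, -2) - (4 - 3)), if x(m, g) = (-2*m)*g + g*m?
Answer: -42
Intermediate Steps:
x(m, g) = -g*m (x(m, g) = -2*g*m + g*m = -g*m)
(10 - 4)*(x(-3, -2) - (4 - 3)) = (10 - 4)*(-1*(-2)*(-3) - (4 - 3)) = 6*(-6 - 1*1) = 6*(-6 - 1) = 6*(-7) = -42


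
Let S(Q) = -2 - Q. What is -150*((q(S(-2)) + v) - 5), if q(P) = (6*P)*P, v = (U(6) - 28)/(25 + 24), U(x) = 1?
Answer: 40800/49 ≈ 832.65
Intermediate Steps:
v = -27/49 (v = (1 - 28)/(25 + 24) = -27/49 ≈ -0.55102)
q(P) = 6*P**2
-150*((q(S(-2)) + v) - 5) = -150*((6*(-2 - 1*(-2))**2 - 27/49) - 5) = -150*((6*(-2 + 2)**2 - 27/49) - 5) = -150*((6*0**2 - 27/49) - 5) = -150*((6*0 - 27/49) - 5) = -150*((0 - 27/49) - 5) = -150*(-27/49 - 5) = -150*(-272/49) = 40800/49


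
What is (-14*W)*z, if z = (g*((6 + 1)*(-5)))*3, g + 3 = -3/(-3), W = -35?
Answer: 102900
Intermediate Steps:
g = -2 (g = -3 - 3/(-3) = -3 - 3*(-⅓) = -3 + 1 = -2)
z = 210 (z = -2*(6 + 1)*(-5)*3 = -14*(-5)*3 = -2*(-35)*3 = 70*3 = 210)
(-14*W)*z = -14*(-35)*210 = 490*210 = 102900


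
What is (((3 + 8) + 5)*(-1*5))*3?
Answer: -240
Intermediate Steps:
(((3 + 8) + 5)*(-1*5))*3 = ((11 + 5)*(-5))*3 = (16*(-5))*3 = -80*3 = -240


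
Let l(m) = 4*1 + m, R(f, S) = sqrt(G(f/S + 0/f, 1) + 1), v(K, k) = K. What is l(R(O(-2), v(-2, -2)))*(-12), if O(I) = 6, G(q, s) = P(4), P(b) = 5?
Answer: -48 - 12*sqrt(6) ≈ -77.394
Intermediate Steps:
G(q, s) = 5
R(f, S) = sqrt(6) (R(f, S) = sqrt(5 + 1) = sqrt(6))
l(m) = 4 + m
l(R(O(-2), v(-2, -2)))*(-12) = (4 + sqrt(6))*(-12) = -48 - 12*sqrt(6)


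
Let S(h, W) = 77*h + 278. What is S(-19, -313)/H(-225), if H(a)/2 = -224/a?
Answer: -266625/448 ≈ -595.15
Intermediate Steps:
H(a) = -448/a (H(a) = 2*(-224/a) = -448/a)
S(h, W) = 278 + 77*h
S(-19, -313)/H(-225) = (278 + 77*(-19))/((-448/(-225))) = (278 - 1463)/((-448*(-1/225))) = -1185/448/225 = -1185*225/448 = -266625/448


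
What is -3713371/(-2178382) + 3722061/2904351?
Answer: 6297667820841/2108928646694 ≈ 2.9862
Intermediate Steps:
-3713371/(-2178382) + 3722061/2904351 = -3713371*(-1/2178382) + 3722061*(1/2904351) = 3713371/2178382 + 1240687/968117 = 6297667820841/2108928646694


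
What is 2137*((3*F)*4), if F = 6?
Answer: 153864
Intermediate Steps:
2137*((3*F)*4) = 2137*((3*6)*4) = 2137*(18*4) = 2137*72 = 153864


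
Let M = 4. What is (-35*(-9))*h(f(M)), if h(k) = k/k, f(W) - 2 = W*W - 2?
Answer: 315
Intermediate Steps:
f(W) = W**2 (f(W) = 2 + (W*W - 2) = 2 + (W**2 - 2) = 2 + (-2 + W**2) = W**2)
h(k) = 1
(-35*(-9))*h(f(M)) = -35*(-9)*1 = 315*1 = 315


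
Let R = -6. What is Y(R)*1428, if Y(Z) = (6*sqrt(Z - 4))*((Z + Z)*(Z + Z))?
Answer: 1233792*I*sqrt(10) ≈ 3.9016e+6*I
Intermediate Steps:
Y(Z) = 24*Z**2*sqrt(-4 + Z) (Y(Z) = (6*sqrt(-4 + Z))*((2*Z)*(2*Z)) = (6*sqrt(-4 + Z))*(4*Z**2) = 24*Z**2*sqrt(-4 + Z))
Y(R)*1428 = (24*(-6)**2*sqrt(-4 - 6))*1428 = (24*36*sqrt(-10))*1428 = (24*36*(I*sqrt(10)))*1428 = (864*I*sqrt(10))*1428 = 1233792*I*sqrt(10)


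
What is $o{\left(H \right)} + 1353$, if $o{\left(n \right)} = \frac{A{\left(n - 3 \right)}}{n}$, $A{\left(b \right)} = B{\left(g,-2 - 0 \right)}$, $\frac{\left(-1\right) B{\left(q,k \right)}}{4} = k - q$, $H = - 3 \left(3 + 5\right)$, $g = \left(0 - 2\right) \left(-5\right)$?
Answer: $1351$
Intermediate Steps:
$g = 10$ ($g = \left(-2\right) \left(-5\right) = 10$)
$H = -24$ ($H = \left(-3\right) 8 = -24$)
$B{\left(q,k \right)} = - 4 k + 4 q$ ($B{\left(q,k \right)} = - 4 \left(k - q\right) = - 4 k + 4 q$)
$A{\left(b \right)} = 48$ ($A{\left(b \right)} = - 4 \left(-2 - 0\right) + 4 \cdot 10 = - 4 \left(-2 + 0\right) + 40 = \left(-4\right) \left(-2\right) + 40 = 8 + 40 = 48$)
$o{\left(n \right)} = \frac{48}{n}$
$o{\left(H \right)} + 1353 = \frac{48}{-24} + 1353 = 48 \left(- \frac{1}{24}\right) + 1353 = -2 + 1353 = 1351$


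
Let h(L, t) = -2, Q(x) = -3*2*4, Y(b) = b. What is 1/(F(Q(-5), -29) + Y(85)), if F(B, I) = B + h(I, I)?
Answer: 1/59 ≈ 0.016949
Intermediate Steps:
Q(x) = -24 (Q(x) = -6*4 = -24)
F(B, I) = -2 + B (F(B, I) = B - 2 = -2 + B)
1/(F(Q(-5), -29) + Y(85)) = 1/((-2 - 24) + 85) = 1/(-26 + 85) = 1/59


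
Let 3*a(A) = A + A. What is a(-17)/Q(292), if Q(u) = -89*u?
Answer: 17/38982 ≈ 0.00043610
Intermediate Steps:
a(A) = 2*A/3 (a(A) = (A + A)/3 = (2*A)/3 = 2*A/3)
a(-17)/Q(292) = ((⅔)*(-17))/((-89*292)) = -34/3/(-25988) = -34/3*(-1/25988) = 17/38982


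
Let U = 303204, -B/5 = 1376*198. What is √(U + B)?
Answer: 2*I*√264759 ≈ 1029.1*I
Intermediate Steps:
B = -1362240 (B = -6880*198 = -5*272448 = -1362240)
√(U + B) = √(303204 - 1362240) = √(-1059036) = 2*I*√264759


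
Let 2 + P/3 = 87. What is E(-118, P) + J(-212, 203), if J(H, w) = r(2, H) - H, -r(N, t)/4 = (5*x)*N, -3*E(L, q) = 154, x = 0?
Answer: 482/3 ≈ 160.67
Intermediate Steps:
P = 255 (P = -6 + 3*87 = -6 + 261 = 255)
E(L, q) = -154/3 (E(L, q) = -⅓*154 = -154/3)
r(N, t) = 0 (r(N, t) = -4*5*0*N = -0*N = -4*0 = 0)
J(H, w) = -H (J(H, w) = 0 - H = -H)
E(-118, P) + J(-212, 203) = -154/3 - 1*(-212) = -154/3 + 212 = 482/3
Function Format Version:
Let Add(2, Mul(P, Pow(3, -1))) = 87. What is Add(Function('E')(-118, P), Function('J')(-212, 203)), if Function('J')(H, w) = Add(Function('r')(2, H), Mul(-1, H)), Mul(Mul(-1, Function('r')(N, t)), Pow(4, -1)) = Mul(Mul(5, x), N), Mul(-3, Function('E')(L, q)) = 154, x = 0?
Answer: Rational(482, 3) ≈ 160.67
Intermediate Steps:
P = 255 (P = Add(-6, Mul(3, 87)) = Add(-6, 261) = 255)
Function('E')(L, q) = Rational(-154, 3) (Function('E')(L, q) = Mul(Rational(-1, 3), 154) = Rational(-154, 3))
Function('r')(N, t) = 0 (Function('r')(N, t) = Mul(-4, Mul(Mul(5, 0), N)) = Mul(-4, Mul(0, N)) = Mul(-4, 0) = 0)
Function('J')(H, w) = Mul(-1, H) (Function('J')(H, w) = Add(0, Mul(-1, H)) = Mul(-1, H))
Add(Function('E')(-118, P), Function('J')(-212, 203)) = Add(Rational(-154, 3), Mul(-1, -212)) = Add(Rational(-154, 3), 212) = Rational(482, 3)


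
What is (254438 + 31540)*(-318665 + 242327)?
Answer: -21830988564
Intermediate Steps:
(254438 + 31540)*(-318665 + 242327) = 285978*(-76338) = -21830988564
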